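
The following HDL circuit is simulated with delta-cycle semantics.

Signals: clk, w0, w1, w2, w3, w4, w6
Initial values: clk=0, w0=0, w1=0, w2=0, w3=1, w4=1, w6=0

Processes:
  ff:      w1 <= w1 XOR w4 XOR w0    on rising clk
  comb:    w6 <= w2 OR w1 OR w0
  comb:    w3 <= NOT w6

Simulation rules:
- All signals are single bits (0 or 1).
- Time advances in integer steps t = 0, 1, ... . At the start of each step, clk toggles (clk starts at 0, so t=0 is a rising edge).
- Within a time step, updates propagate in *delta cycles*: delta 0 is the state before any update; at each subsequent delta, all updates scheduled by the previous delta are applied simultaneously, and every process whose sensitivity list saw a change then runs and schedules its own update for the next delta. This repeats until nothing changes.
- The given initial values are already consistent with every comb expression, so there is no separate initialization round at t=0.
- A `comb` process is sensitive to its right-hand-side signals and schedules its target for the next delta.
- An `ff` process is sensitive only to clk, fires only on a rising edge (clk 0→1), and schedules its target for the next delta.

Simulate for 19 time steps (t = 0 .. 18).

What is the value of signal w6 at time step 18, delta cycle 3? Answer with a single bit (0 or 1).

0

t=0 Δ0: w0=0 w4=1 w1=0 clk=0 w6=0 w3=1 w2=0
  Δ1: clk:0→1
  Δ2: w1:0→1
  Δ3: w6:0→1
  Δ4: w3:1→0
  (4Δ to stable)
t=1 Δ0: w0=0 w4=1 w1=1 clk=1 w6=1 w3=0 w2=0
  Δ1: clk:1→0
  (1Δ to stable)
t=2 Δ0: w0=0 w4=1 w1=1 clk=0 w6=1 w3=0 w2=0
  Δ1: clk:0→1
  Δ2: w1:1→0
  Δ3: w6:1→0
  Δ4: w3:0→1
  (4Δ to stable)
t=3 Δ0: w0=0 w4=1 w1=0 clk=1 w6=0 w3=1 w2=0
  Δ1: clk:1→0
  (1Δ to stable)
t=4 Δ0: w0=0 w4=1 w1=0 clk=0 w6=0 w3=1 w2=0
  Δ1: clk:0→1
  Δ2: w1:0→1
  Δ3: w6:0→1
  Δ4: w3:1→0
  (4Δ to stable)
t=5 Δ0: w0=0 w4=1 w1=1 clk=1 w6=1 w3=0 w2=0
  Δ1: clk:1→0
  (1Δ to stable)
t=6 Δ0: w0=0 w4=1 w1=1 clk=0 w6=1 w3=0 w2=0
  Δ1: clk:0→1
  Δ2: w1:1→0
  Δ3: w6:1→0
  Δ4: w3:0→1
  (4Δ to stable)
t=7 Δ0: w0=0 w4=1 w1=0 clk=1 w6=0 w3=1 w2=0
  Δ1: clk:1→0
  (1Δ to stable)
t=8 Δ0: w0=0 w4=1 w1=0 clk=0 w6=0 w3=1 w2=0
  Δ1: clk:0→1
  Δ2: w1:0→1
  Δ3: w6:0→1
  Δ4: w3:1→0
  (4Δ to stable)
t=9 Δ0: w0=0 w4=1 w1=1 clk=1 w6=1 w3=0 w2=0
  Δ1: clk:1→0
  (1Δ to stable)
t=10 Δ0: w0=0 w4=1 w1=1 clk=0 w6=1 w3=0 w2=0
  Δ1: clk:0→1
  Δ2: w1:1→0
  Δ3: w6:1→0
  Δ4: w3:0→1
  (4Δ to stable)
t=11 Δ0: w0=0 w4=1 w1=0 clk=1 w6=0 w3=1 w2=0
  Δ1: clk:1→0
  (1Δ to stable)
t=12 Δ0: w0=0 w4=1 w1=0 clk=0 w6=0 w3=1 w2=0
  Δ1: clk:0→1
  Δ2: w1:0→1
  Δ3: w6:0→1
  Δ4: w3:1→0
  (4Δ to stable)
t=13 Δ0: w0=0 w4=1 w1=1 clk=1 w6=1 w3=0 w2=0
  Δ1: clk:1→0
  (1Δ to stable)
t=14 Δ0: w0=0 w4=1 w1=1 clk=0 w6=1 w3=0 w2=0
  Δ1: clk:0→1
  Δ2: w1:1→0
  Δ3: w6:1→0
  Δ4: w3:0→1
  (4Δ to stable)
t=15 Δ0: w0=0 w4=1 w1=0 clk=1 w6=0 w3=1 w2=0
  Δ1: clk:1→0
  (1Δ to stable)
t=16 Δ0: w0=0 w4=1 w1=0 clk=0 w6=0 w3=1 w2=0
  Δ1: clk:0→1
  Δ2: w1:0→1
  Δ3: w6:0→1
  Δ4: w3:1→0
  (4Δ to stable)
t=17 Δ0: w0=0 w4=1 w1=1 clk=1 w6=1 w3=0 w2=0
  Δ1: clk:1→0
  (1Δ to stable)
t=18 Δ0: w0=0 w4=1 w1=1 clk=0 w6=1 w3=0 w2=0
  Δ1: clk:0→1
  Δ2: w1:1→0
  Δ3: w6:1→0
  Δ4: w3:0→1
  (4Δ to stable)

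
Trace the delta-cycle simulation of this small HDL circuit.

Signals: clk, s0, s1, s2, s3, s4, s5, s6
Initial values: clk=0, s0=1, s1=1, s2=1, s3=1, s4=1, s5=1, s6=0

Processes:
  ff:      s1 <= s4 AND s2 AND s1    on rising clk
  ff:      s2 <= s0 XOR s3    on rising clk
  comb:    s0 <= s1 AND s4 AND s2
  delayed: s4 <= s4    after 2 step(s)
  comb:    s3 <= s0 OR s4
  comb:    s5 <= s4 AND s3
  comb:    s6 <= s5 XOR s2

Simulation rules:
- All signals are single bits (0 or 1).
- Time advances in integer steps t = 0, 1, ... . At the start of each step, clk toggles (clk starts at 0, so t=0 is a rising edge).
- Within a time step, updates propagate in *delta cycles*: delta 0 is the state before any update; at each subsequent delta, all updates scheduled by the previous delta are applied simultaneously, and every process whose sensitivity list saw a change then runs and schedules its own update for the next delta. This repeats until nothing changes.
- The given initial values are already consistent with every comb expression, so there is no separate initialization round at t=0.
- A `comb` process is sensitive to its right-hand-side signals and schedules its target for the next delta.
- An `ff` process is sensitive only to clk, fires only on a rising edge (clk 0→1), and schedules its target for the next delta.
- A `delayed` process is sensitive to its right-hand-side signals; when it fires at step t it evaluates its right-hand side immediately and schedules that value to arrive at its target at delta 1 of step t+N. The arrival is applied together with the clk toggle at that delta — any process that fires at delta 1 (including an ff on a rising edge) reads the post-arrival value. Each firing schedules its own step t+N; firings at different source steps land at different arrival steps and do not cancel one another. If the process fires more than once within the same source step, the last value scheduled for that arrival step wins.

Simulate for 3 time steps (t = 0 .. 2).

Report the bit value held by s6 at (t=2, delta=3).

t0.Δ0 s2=1 s3=1 s5=1 s6=0 s1=1 s4=1 s0=1 clk=0
t0.Δ1 s2=1 s3=1 s5=1 s6=0 s1=1 s4=1 s0=1 clk=1
t0.Δ2 s2=0 s3=1 s5=1 s6=0 s1=1 s4=1 s0=1 clk=1
t0.Δ3 s2=0 s3=1 s5=1 s6=1 s1=1 s4=1 s0=0 clk=1
t1.Δ0 s2=0 s3=1 s5=1 s6=1 s1=1 s4=1 s0=0 clk=1
t1.Δ1 s2=0 s3=1 s5=1 s6=1 s1=1 s4=1 s0=0 clk=0
t2.Δ0 s2=0 s3=1 s5=1 s6=1 s1=1 s4=1 s0=0 clk=0
t2.Δ1 s2=0 s3=1 s5=1 s6=1 s1=1 s4=1 s0=0 clk=1
t2.Δ2 s2=1 s3=1 s5=1 s6=1 s1=0 s4=1 s0=0 clk=1
t2.Δ3 s2=1 s3=1 s5=1 s6=0 s1=0 s4=1 s0=0 clk=1

0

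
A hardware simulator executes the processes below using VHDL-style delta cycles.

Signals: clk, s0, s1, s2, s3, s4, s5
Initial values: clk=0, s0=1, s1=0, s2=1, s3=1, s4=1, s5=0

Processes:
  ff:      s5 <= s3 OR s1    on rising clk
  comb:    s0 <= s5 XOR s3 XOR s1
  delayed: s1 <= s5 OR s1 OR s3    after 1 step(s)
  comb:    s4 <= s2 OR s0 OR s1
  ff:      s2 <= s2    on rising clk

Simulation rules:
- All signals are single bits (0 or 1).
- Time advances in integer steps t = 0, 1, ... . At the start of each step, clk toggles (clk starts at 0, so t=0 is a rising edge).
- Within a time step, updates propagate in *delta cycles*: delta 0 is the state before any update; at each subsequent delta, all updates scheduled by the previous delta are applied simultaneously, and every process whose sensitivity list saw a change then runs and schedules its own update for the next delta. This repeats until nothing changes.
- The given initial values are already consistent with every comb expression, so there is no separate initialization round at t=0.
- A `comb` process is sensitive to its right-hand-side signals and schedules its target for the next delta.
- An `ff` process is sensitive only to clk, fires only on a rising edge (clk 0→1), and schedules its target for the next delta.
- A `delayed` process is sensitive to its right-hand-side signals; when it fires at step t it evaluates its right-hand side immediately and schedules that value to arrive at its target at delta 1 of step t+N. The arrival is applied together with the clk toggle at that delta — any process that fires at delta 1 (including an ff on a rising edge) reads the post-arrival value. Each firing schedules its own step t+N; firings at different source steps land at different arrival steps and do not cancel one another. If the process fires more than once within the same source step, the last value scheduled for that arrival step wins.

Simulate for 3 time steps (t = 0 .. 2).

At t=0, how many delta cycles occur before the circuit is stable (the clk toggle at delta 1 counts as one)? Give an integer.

t0.Δ0 s5=0 s3=1 clk=0 s1=0 s4=1 s0=1 s2=1
t0.Δ1 s5=0 s3=1 clk=1 s1=0 s4=1 s0=1 s2=1
t0.Δ2 s5=1 s3=1 clk=1 s1=0 s4=1 s0=1 s2=1
t0.Δ3 s5=1 s3=1 clk=1 s1=0 s4=1 s0=0 s2=1
t1.Δ0 s5=1 s3=1 clk=1 s1=0 s4=1 s0=0 s2=1
t1.Δ1 s5=1 s3=1 clk=0 s1=1 s4=1 s0=0 s2=1
t1.Δ2 s5=1 s3=1 clk=0 s1=1 s4=1 s0=1 s2=1
t2.Δ0 s5=1 s3=1 clk=0 s1=1 s4=1 s0=1 s2=1
t2.Δ1 s5=1 s3=1 clk=1 s1=1 s4=1 s0=1 s2=1

3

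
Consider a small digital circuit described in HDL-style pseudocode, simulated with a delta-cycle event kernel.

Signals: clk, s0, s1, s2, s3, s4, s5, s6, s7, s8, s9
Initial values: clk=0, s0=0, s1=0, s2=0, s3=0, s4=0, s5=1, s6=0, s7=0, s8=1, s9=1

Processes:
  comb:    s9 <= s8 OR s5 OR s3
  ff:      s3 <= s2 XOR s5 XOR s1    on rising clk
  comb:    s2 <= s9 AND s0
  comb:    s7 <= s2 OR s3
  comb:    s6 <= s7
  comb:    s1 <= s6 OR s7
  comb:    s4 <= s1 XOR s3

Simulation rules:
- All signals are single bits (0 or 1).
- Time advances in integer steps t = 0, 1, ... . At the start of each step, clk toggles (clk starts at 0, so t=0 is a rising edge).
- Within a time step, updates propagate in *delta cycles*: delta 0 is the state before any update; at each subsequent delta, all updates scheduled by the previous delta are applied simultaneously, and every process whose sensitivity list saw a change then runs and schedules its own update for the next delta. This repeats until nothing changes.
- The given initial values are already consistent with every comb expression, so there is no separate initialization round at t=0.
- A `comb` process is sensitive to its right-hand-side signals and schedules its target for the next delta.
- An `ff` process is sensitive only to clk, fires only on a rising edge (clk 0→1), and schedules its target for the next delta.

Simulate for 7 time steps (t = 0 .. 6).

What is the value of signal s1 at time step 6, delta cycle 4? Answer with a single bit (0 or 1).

1

[bits: s9,s2,clk,s8,s3,s4,s6,s0,s7,s5,s1]
t=0: Δ0=10010000010 Δ1=10110000010 Δ2=10111000010 Δ3=10111100110 Δ4=10111110111 Δ5=10111010111 | 5Δ
t=1: Δ0=10111010111 Δ1=10011010111 | 1Δ
t=2: Δ0=10011010111 Δ1=10111010111 Δ2=10110010111 Δ3=10110110011 Δ4=10110100011 Δ5=10110100010 Δ6=10110000010 | 6Δ
t=3: Δ0=10110000010 Δ1=10010000010 | 1Δ
t=4: Δ0=10010000010 Δ1=10110000010 Δ2=10111000010 Δ3=10111100110 Δ4=10111110111 Δ5=10111010111 | 5Δ
t=5: Δ0=10111010111 Δ1=10011010111 | 1Δ
t=6: Δ0=10011010111 Δ1=10111010111 Δ2=10110010111 Δ3=10110110011 Δ4=10110100011 Δ5=10110100010 Δ6=10110000010 | 6Δ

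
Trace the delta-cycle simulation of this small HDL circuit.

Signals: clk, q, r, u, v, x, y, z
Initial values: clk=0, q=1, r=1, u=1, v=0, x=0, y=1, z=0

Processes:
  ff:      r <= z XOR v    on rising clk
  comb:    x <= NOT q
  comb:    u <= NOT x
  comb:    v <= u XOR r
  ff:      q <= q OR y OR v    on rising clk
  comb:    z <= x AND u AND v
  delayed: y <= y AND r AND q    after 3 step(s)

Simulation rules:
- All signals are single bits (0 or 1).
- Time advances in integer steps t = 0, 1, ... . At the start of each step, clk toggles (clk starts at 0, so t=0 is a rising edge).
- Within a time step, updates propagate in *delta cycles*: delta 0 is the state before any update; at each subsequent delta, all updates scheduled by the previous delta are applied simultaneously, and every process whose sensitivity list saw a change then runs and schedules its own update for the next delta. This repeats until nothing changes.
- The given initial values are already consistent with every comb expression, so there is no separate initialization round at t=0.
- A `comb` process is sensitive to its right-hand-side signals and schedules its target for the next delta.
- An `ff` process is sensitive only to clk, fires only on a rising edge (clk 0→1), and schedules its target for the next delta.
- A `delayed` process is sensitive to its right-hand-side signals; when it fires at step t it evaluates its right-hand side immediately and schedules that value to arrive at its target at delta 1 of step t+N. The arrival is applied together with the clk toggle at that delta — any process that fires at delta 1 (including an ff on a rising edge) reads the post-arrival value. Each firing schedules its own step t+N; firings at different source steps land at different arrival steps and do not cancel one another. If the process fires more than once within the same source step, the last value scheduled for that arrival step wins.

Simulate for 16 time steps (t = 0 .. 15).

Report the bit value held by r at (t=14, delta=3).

1

[bits: x,u,r,y,v,q,z,clk]
t=0: Δ0=01110100 Δ1=01110101 Δ2=01010101 Δ3=01011101 | 3Δ
t=1: Δ0=01011101 Δ1=01011100 | 1Δ
t=2: Δ0=01011100 Δ1=01011101 Δ2=01111101 Δ3=01110101 | 3Δ
t=3: Δ0=01110101 Δ1=01100100 | 1Δ
t=4: Δ0=01100100 Δ1=01100101 Δ2=01000101 Δ3=01001101 | 3Δ
t=5: Δ0=01001101 Δ1=01011100 | 1Δ
t=6: Δ0=01011100 Δ1=01001101 Δ2=01101101 Δ3=01100101 | 3Δ
t=7: Δ0=01100101 Δ1=01100100 | 1Δ
t=8: Δ0=01100100 Δ1=01100101 Δ2=01000101 Δ3=01001101 | 3Δ
t=9: Δ0=01001101 Δ1=01001100 | 1Δ
t=10: Δ0=01001100 Δ1=01001101 Δ2=01101101 Δ3=01100101 | 3Δ
t=11: Δ0=01100101 Δ1=01100100 | 1Δ
t=12: Δ0=01100100 Δ1=01100101 Δ2=01000101 Δ3=01001101 | 3Δ
t=13: Δ0=01001101 Δ1=01001100 | 1Δ
t=14: Δ0=01001100 Δ1=01001101 Δ2=01101101 Δ3=01100101 | 3Δ
t=15: Δ0=01100101 Δ1=01100100 | 1Δ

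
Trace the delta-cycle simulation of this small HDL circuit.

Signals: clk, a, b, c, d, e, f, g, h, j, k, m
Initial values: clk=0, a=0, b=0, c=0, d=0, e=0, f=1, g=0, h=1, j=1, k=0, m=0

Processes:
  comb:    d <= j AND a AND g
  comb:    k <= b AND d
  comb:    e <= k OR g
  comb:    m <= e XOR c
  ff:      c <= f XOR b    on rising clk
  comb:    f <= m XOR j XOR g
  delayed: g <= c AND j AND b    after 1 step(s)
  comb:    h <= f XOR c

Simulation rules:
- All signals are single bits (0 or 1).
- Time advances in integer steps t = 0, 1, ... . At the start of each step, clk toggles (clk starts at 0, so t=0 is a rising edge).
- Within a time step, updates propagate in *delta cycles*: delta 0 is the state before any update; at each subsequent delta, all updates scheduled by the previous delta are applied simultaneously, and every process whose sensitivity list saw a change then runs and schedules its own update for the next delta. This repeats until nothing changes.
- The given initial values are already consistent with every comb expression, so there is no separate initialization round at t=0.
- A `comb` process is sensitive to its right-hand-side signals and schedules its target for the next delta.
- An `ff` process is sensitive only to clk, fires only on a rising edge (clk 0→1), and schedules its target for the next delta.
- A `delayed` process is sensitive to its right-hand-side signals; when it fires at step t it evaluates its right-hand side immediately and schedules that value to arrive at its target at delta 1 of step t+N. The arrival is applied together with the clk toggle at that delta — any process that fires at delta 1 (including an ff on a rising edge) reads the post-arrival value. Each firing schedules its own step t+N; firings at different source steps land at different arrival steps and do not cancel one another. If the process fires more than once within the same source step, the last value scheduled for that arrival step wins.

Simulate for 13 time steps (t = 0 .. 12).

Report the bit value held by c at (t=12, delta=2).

t=0 Δ0: k=0 c=0 h=1 m=0 g=0 a=0 j=1 clk=0 f=1 b=0 d=0 e=0
  Δ1: clk:0→1
  Δ2: c:0→1
  Δ3: h:1→0, m:0→1
  Δ4: f:1→0
  Δ5: h:0→1
  (5Δ to stable)
t=1 Δ0: k=0 c=1 h=1 m=1 g=0 a=0 j=1 clk=1 f=0 b=0 d=0 e=0
  Δ1: clk:1→0
  (1Δ to stable)
t=2 Δ0: k=0 c=1 h=1 m=1 g=0 a=0 j=1 clk=0 f=0 b=0 d=0 e=0
  Δ1: clk:0→1
  Δ2: c:1→0
  Δ3: h:1→0, m:1→0
  Δ4: f:0→1
  Δ5: h:0→1
  (5Δ to stable)
t=3 Δ0: k=0 c=0 h=1 m=0 g=0 a=0 j=1 clk=1 f=1 b=0 d=0 e=0
  Δ1: clk:1→0
  (1Δ to stable)
t=4 Δ0: k=0 c=0 h=1 m=0 g=0 a=0 j=1 clk=0 f=1 b=0 d=0 e=0
  Δ1: clk:0→1
  Δ2: c:0→1
  Δ3: h:1→0, m:0→1
  Δ4: f:1→0
  Δ5: h:0→1
  (5Δ to stable)
t=5 Δ0: k=0 c=1 h=1 m=1 g=0 a=0 j=1 clk=1 f=0 b=0 d=0 e=0
  Δ1: clk:1→0
  (1Δ to stable)
t=6 Δ0: k=0 c=1 h=1 m=1 g=0 a=0 j=1 clk=0 f=0 b=0 d=0 e=0
  Δ1: clk:0→1
  Δ2: c:1→0
  Δ3: h:1→0, m:1→0
  Δ4: f:0→1
  Δ5: h:0→1
  (5Δ to stable)
t=7 Δ0: k=0 c=0 h=1 m=0 g=0 a=0 j=1 clk=1 f=1 b=0 d=0 e=0
  Δ1: clk:1→0
  (1Δ to stable)
t=8 Δ0: k=0 c=0 h=1 m=0 g=0 a=0 j=1 clk=0 f=1 b=0 d=0 e=0
  Δ1: clk:0→1
  Δ2: c:0→1
  Δ3: h:1→0, m:0→1
  Δ4: f:1→0
  Δ5: h:0→1
  (5Δ to stable)
t=9 Δ0: k=0 c=1 h=1 m=1 g=0 a=0 j=1 clk=1 f=0 b=0 d=0 e=0
  Δ1: clk:1→0
  (1Δ to stable)
t=10 Δ0: k=0 c=1 h=1 m=1 g=0 a=0 j=1 clk=0 f=0 b=0 d=0 e=0
  Δ1: clk:0→1
  Δ2: c:1→0
  Δ3: h:1→0, m:1→0
  Δ4: f:0→1
  Δ5: h:0→1
  (5Δ to stable)
t=11 Δ0: k=0 c=0 h=1 m=0 g=0 a=0 j=1 clk=1 f=1 b=0 d=0 e=0
  Δ1: clk:1→0
  (1Δ to stable)
t=12 Δ0: k=0 c=0 h=1 m=0 g=0 a=0 j=1 clk=0 f=1 b=0 d=0 e=0
  Δ1: clk:0→1
  Δ2: c:0→1
  Δ3: h:1→0, m:0→1
  Δ4: f:1→0
  Δ5: h:0→1
  (5Δ to stable)

1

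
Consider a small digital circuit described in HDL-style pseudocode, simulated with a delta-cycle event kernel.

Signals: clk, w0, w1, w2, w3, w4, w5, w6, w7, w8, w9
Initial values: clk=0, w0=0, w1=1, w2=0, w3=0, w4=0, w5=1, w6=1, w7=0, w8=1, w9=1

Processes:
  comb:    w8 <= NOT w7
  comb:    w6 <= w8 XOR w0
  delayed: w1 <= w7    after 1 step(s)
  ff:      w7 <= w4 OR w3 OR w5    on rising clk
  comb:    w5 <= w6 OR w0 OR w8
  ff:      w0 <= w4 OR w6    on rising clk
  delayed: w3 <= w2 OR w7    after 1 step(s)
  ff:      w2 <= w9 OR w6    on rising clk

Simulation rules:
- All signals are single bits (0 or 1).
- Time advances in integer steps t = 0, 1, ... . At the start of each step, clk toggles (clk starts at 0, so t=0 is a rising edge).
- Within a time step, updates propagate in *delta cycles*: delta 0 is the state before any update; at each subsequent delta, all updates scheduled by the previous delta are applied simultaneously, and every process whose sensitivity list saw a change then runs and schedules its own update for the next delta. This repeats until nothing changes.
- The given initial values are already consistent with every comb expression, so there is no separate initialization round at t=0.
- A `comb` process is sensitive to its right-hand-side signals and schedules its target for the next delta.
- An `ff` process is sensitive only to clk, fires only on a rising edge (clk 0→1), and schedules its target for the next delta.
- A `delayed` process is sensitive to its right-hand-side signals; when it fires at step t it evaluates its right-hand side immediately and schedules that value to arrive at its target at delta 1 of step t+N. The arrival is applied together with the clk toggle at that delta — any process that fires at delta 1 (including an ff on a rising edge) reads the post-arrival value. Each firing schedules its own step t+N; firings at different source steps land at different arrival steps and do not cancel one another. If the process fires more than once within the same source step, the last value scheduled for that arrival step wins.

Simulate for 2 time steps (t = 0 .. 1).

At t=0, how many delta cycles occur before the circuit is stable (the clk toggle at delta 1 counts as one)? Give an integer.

4

t=0 Δ0: w1=1 clk=0 w6=1 w5=1 w2=0 w8=1 w0=0 w7=0 w4=0 w9=1 w3=0
  Δ1: clk:0→1
  Δ2: w2:0→1, w0:0→1, w7:0→1
  Δ3: w6:1→0, w8:1→0
  Δ4: w6:0→1
  (4Δ to stable)
t=1 Δ0: w1=1 clk=1 w6=1 w5=1 w2=1 w8=0 w0=1 w7=1 w4=0 w9=1 w3=0
  Δ1: clk:1→0, w3:0→1
  (1Δ to stable)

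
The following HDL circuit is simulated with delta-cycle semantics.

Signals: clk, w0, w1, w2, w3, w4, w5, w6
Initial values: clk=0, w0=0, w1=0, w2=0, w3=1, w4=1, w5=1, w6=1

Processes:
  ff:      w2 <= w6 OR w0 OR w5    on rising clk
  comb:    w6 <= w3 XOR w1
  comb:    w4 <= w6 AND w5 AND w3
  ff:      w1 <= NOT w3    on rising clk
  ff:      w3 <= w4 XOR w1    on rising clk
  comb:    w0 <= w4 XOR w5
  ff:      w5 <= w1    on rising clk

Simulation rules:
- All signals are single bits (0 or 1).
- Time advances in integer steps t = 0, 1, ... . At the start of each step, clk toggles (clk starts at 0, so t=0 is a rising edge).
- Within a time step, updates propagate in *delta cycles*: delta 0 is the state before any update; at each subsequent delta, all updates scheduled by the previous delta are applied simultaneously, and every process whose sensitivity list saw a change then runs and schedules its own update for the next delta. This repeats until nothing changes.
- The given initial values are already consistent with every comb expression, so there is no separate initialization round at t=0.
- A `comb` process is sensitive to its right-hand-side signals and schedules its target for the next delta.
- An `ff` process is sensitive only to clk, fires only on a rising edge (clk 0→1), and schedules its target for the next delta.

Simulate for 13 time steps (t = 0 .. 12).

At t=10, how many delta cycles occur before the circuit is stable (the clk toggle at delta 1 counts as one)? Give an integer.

t=0 Δ0: w0=0 w4=1 w2=0 clk=0 w5=1 w3=1 w1=0 w6=1
  Δ1: clk:0→1
  Δ2: w2:0→1, w5:1→0
  Δ3: w0:0→1, w4:1→0
  Δ4: w0:1→0
  (4Δ to stable)
t=1 Δ0: w0=0 w4=0 w2=1 clk=1 w5=0 w3=1 w1=0 w6=1
  Δ1: clk:1→0
  (1Δ to stable)
t=2 Δ0: w0=0 w4=0 w2=1 clk=0 w5=0 w3=1 w1=0 w6=1
  Δ1: clk:0→1
  Δ2: w3:1→0
  Δ3: w6:1→0
  (3Δ to stable)
t=3 Δ0: w0=0 w4=0 w2=1 clk=1 w5=0 w3=0 w1=0 w6=0
  Δ1: clk:1→0
  (1Δ to stable)
t=4 Δ0: w0=0 w4=0 w2=1 clk=0 w5=0 w3=0 w1=0 w6=0
  Δ1: clk:0→1
  Δ2: w2:1→0, w1:0→1
  Δ3: w6:0→1
  (3Δ to stable)
t=5 Δ0: w0=0 w4=0 w2=0 clk=1 w5=0 w3=0 w1=1 w6=1
  Δ1: clk:1→0
  (1Δ to stable)
t=6 Δ0: w0=0 w4=0 w2=0 clk=0 w5=0 w3=0 w1=1 w6=1
  Δ1: clk:0→1
  Δ2: w2:0→1, w5:0→1, w3:0→1
  Δ3: w0:0→1, w4:0→1, w6:1→0
  Δ4: w0:1→0, w4:1→0
  Δ5: w0:0→1
  (5Δ to stable)
t=7 Δ0: w0=1 w4=0 w2=1 clk=1 w5=1 w3=1 w1=1 w6=0
  Δ1: clk:1→0
  (1Δ to stable)
t=8 Δ0: w0=1 w4=0 w2=1 clk=0 w5=1 w3=1 w1=1 w6=0
  Δ1: clk:0→1
  Δ2: w1:1→0
  Δ3: w6:0→1
  Δ4: w4:0→1
  Δ5: w0:1→0
  (5Δ to stable)
t=9 Δ0: w0=0 w4=1 w2=1 clk=1 w5=1 w3=1 w1=0 w6=1
  Δ1: clk:1→0
  (1Δ to stable)
t=10 Δ0: w0=0 w4=1 w2=1 clk=0 w5=1 w3=1 w1=0 w6=1
  Δ1: clk:0→1
  Δ2: w5:1→0
  Δ3: w0:0→1, w4:1→0
  Δ4: w0:1→0
  (4Δ to stable)
t=11 Δ0: w0=0 w4=0 w2=1 clk=1 w5=0 w3=1 w1=0 w6=1
  Δ1: clk:1→0
  (1Δ to stable)
t=12 Δ0: w0=0 w4=0 w2=1 clk=0 w5=0 w3=1 w1=0 w6=1
  Δ1: clk:0→1
  Δ2: w3:1→0
  Δ3: w6:1→0
  (3Δ to stable)

4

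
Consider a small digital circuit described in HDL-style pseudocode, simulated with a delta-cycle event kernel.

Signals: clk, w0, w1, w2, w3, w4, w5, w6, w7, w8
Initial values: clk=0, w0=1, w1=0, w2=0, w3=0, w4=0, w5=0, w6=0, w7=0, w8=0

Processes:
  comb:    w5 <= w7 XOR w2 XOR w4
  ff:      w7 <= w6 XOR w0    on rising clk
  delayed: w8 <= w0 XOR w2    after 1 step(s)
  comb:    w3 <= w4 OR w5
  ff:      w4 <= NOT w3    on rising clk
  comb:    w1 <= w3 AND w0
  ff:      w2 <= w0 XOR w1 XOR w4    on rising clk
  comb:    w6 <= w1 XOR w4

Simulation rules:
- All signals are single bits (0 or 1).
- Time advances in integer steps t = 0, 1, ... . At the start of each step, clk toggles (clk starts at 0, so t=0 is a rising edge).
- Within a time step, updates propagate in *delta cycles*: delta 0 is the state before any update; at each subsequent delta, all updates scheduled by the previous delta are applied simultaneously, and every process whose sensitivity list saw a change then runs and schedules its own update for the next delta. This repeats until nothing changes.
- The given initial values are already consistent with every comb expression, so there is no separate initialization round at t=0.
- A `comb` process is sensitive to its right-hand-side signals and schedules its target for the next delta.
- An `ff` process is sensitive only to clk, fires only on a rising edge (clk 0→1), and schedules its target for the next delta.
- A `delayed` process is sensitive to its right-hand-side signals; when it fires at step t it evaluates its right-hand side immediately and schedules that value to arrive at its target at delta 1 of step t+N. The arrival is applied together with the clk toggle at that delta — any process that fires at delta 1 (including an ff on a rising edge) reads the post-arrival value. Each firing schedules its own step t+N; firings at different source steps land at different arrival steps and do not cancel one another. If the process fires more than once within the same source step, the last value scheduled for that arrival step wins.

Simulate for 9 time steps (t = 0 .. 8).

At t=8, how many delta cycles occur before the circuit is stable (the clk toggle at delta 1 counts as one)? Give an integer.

t=0 Δ0: w8=0 w1=0 w4=0 w6=0 w5=0 w2=0 w0=1 w3=0 clk=0 w7=0
  Δ1: clk:0→1
  Δ2: w4:0→1, w2:0→1, w7:0→1
  Δ3: w6:0→1, w5:0→1, w3:0→1
  Δ4: w1:0→1
  Δ5: w6:1→0
  (5Δ to stable)
t=1 Δ0: w8=0 w1=1 w4=1 w6=0 w5=1 w2=1 w0=1 w3=1 clk=1 w7=1
  Δ1: clk:1→0
  (1Δ to stable)
t=2 Δ0: w8=0 w1=1 w4=1 w6=0 w5=1 w2=1 w0=1 w3=1 clk=0 w7=1
  Δ1: clk:0→1
  Δ2: w4:1→0
  Δ3: w6:0→1, w5:1→0
  Δ4: w3:1→0
  Δ5: w1:1→0
  Δ6: w6:1→0
  (6Δ to stable)
t=3 Δ0: w8=0 w1=0 w4=0 w6=0 w5=0 w2=1 w0=1 w3=0 clk=1 w7=1
  Δ1: clk:1→0
  (1Δ to stable)
t=4 Δ0: w8=0 w1=0 w4=0 w6=0 w5=0 w2=1 w0=1 w3=0 clk=0 w7=1
  Δ1: clk:0→1
  Δ2: w4:0→1
  Δ3: w6:0→1, w5:0→1, w3:0→1
  Δ4: w1:0→1
  Δ5: w6:1→0
  (5Δ to stable)
t=5 Δ0: w8=0 w1=1 w4=1 w6=0 w5=1 w2=1 w0=1 w3=1 clk=1 w7=1
  Δ1: clk:1→0
  (1Δ to stable)
t=6 Δ0: w8=0 w1=1 w4=1 w6=0 w5=1 w2=1 w0=1 w3=1 clk=0 w7=1
  Δ1: clk:0→1
  Δ2: w4:1→0
  Δ3: w6:0→1, w5:1→0
  Δ4: w3:1→0
  Δ5: w1:1→0
  Δ6: w6:1→0
  (6Δ to stable)
t=7 Δ0: w8=0 w1=0 w4=0 w6=0 w5=0 w2=1 w0=1 w3=0 clk=1 w7=1
  Δ1: clk:1→0
  (1Δ to stable)
t=8 Δ0: w8=0 w1=0 w4=0 w6=0 w5=0 w2=1 w0=1 w3=0 clk=0 w7=1
  Δ1: clk:0→1
  Δ2: w4:0→1
  Δ3: w6:0→1, w5:0→1, w3:0→1
  Δ4: w1:0→1
  Δ5: w6:1→0
  (5Δ to stable)

5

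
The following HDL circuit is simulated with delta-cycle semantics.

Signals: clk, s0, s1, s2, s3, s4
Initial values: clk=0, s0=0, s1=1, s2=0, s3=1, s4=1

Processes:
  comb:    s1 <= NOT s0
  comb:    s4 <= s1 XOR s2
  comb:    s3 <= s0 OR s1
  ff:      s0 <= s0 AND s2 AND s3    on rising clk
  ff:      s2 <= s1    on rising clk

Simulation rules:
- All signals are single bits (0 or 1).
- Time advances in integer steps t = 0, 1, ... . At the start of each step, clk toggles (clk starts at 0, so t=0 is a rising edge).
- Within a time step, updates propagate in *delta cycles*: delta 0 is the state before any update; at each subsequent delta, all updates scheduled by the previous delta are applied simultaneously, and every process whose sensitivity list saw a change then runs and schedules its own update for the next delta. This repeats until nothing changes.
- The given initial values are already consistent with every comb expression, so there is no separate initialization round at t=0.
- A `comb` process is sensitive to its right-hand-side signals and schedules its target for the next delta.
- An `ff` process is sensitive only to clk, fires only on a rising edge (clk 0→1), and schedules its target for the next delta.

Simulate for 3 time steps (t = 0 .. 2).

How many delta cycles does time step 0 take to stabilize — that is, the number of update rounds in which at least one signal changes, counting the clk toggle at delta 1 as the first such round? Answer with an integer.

3

t0.Δ0 s3=1 s1=1 s2=0 s0=0 clk=0 s4=1
t0.Δ1 s3=1 s1=1 s2=0 s0=0 clk=1 s4=1
t0.Δ2 s3=1 s1=1 s2=1 s0=0 clk=1 s4=1
t0.Δ3 s3=1 s1=1 s2=1 s0=0 clk=1 s4=0
t1.Δ0 s3=1 s1=1 s2=1 s0=0 clk=1 s4=0
t1.Δ1 s3=1 s1=1 s2=1 s0=0 clk=0 s4=0
t2.Δ0 s3=1 s1=1 s2=1 s0=0 clk=0 s4=0
t2.Δ1 s3=1 s1=1 s2=1 s0=0 clk=1 s4=0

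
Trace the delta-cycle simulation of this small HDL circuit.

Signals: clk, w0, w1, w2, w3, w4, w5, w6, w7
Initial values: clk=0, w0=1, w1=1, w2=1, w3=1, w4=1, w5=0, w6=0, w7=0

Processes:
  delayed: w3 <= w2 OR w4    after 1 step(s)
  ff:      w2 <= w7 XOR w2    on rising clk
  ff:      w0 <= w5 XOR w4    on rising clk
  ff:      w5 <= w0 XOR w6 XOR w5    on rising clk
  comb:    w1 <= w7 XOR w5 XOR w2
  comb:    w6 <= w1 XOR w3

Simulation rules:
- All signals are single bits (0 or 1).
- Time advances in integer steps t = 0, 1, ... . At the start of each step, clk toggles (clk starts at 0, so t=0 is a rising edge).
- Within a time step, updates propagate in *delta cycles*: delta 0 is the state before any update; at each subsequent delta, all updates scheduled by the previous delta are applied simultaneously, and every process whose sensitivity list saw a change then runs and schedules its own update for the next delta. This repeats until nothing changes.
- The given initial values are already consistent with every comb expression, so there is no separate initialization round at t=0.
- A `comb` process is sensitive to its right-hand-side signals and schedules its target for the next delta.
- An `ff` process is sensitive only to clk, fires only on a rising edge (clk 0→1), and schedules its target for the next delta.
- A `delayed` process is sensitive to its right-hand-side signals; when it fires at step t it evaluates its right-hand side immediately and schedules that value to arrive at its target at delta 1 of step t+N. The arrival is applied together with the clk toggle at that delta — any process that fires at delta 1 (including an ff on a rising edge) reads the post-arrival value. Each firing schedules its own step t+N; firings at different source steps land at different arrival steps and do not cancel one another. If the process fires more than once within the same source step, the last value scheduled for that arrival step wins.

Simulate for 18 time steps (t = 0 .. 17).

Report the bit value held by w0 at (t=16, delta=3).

1

[bits: w7,w1,w0,clk,w3,w4,w2,w6,w5]
t=0: Δ0=011011100 Δ1=011111100 Δ2=011111101 Δ3=001111101 Δ4=001111111 | 4Δ
t=1: Δ0=001111111 Δ1=001011111 | 1Δ
t=2: Δ0=001011111 Δ1=001111111 Δ2=000111111 | 2Δ
t=3: Δ0=000111111 Δ1=000011111 | 1Δ
t=4: Δ0=000011111 Δ1=000111111 Δ2=000111110 Δ3=010111110 Δ4=010111100 | 4Δ
t=5: Δ0=010111100 Δ1=010011100 | 1Δ
t=6: Δ0=010011100 Δ1=010111100 Δ2=011111100 | 2Δ
t=7: Δ0=011111100 Δ1=011011100 | 1Δ
t=8: Δ0=011011100 Δ1=011111100 Δ2=011111101 Δ3=001111101 Δ4=001111111 | 4Δ
t=9: Δ0=001111111 Δ1=001011111 | 1Δ
t=10: Δ0=001011111 Δ1=001111111 Δ2=000111111 | 2Δ
t=11: Δ0=000111111 Δ1=000011111 | 1Δ
t=12: Δ0=000011111 Δ1=000111111 Δ2=000111110 Δ3=010111110 Δ4=010111100 | 4Δ
t=13: Δ0=010111100 Δ1=010011100 | 1Δ
t=14: Δ0=010011100 Δ1=010111100 Δ2=011111100 | 2Δ
t=15: Δ0=011111100 Δ1=011011100 | 1Δ
t=16: Δ0=011011100 Δ1=011111100 Δ2=011111101 Δ3=001111101 Δ4=001111111 | 4Δ
t=17: Δ0=001111111 Δ1=001011111 | 1Δ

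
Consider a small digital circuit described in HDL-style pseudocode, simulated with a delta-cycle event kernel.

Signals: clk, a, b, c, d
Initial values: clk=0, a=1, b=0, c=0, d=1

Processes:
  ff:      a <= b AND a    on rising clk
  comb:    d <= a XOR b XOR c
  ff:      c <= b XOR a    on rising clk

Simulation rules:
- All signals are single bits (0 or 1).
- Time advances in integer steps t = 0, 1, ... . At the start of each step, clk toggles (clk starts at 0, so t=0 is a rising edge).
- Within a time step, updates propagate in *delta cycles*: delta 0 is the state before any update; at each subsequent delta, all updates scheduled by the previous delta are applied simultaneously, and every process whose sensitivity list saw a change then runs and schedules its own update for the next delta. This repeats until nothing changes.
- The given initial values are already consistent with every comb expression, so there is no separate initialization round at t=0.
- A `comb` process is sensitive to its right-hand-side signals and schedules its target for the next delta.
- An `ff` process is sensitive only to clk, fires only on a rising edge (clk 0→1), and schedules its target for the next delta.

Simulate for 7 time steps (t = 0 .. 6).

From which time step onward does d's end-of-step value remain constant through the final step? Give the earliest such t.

2

t=0 Δ0: b=0 c=0 clk=0 d=1 a=1
  Δ1: clk:0→1
  Δ2: c:0→1, a:1→0
  (2Δ to stable)
t=1 Δ0: b=0 c=1 clk=1 d=1 a=0
  Δ1: clk:1→0
  (1Δ to stable)
t=2 Δ0: b=0 c=1 clk=0 d=1 a=0
  Δ1: clk:0→1
  Δ2: c:1→0
  Δ3: d:1→0
  (3Δ to stable)
t=3 Δ0: b=0 c=0 clk=1 d=0 a=0
  Δ1: clk:1→0
  (1Δ to stable)
t=4 Δ0: b=0 c=0 clk=0 d=0 a=0
  Δ1: clk:0→1
  (1Δ to stable)
t=5 Δ0: b=0 c=0 clk=1 d=0 a=0
  Δ1: clk:1→0
  (1Δ to stable)
t=6 Δ0: b=0 c=0 clk=0 d=0 a=0
  Δ1: clk:0→1
  (1Δ to stable)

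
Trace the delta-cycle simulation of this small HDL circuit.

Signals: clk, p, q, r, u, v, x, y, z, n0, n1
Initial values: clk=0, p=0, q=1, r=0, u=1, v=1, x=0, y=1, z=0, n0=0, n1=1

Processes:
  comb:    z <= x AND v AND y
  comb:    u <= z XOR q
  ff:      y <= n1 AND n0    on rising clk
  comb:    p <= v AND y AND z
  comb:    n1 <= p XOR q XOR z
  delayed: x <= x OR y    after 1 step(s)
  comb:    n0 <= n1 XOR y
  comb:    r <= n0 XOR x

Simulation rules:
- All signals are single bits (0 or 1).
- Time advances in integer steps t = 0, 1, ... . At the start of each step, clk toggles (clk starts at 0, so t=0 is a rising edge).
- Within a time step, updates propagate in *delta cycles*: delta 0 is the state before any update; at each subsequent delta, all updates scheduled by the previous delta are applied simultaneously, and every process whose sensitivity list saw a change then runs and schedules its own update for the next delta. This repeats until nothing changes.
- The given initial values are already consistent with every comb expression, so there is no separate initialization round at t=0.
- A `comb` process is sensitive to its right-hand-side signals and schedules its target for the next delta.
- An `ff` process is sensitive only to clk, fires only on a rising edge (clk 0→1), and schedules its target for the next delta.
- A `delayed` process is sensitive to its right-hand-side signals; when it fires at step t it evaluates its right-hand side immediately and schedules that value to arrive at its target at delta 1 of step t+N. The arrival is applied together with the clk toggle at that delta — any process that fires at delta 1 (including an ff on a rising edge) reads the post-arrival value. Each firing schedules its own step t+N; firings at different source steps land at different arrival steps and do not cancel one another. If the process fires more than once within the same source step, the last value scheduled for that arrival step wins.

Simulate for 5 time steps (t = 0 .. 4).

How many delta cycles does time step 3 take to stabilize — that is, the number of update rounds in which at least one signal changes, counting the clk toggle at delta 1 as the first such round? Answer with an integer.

t0.Δ0 p=0 clk=0 r=0 y=1 v=1 n0=0 x=0 n1=1 u=1 q=1 z=0
t0.Δ1 p=0 clk=1 r=0 y=1 v=1 n0=0 x=0 n1=1 u=1 q=1 z=0
t0.Δ2 p=0 clk=1 r=0 y=0 v=1 n0=0 x=0 n1=1 u=1 q=1 z=0
t0.Δ3 p=0 clk=1 r=0 y=0 v=1 n0=1 x=0 n1=1 u=1 q=1 z=0
t0.Δ4 p=0 clk=1 r=1 y=0 v=1 n0=1 x=0 n1=1 u=1 q=1 z=0
t1.Δ0 p=0 clk=1 r=1 y=0 v=1 n0=1 x=0 n1=1 u=1 q=1 z=0
t1.Δ1 p=0 clk=0 r=1 y=0 v=1 n0=1 x=0 n1=1 u=1 q=1 z=0
t2.Δ0 p=0 clk=0 r=1 y=0 v=1 n0=1 x=0 n1=1 u=1 q=1 z=0
t2.Δ1 p=0 clk=1 r=1 y=0 v=1 n0=1 x=0 n1=1 u=1 q=1 z=0
t2.Δ2 p=0 clk=1 r=1 y=1 v=1 n0=1 x=0 n1=1 u=1 q=1 z=0
t2.Δ3 p=0 clk=1 r=1 y=1 v=1 n0=0 x=0 n1=1 u=1 q=1 z=0
t2.Δ4 p=0 clk=1 r=0 y=1 v=1 n0=0 x=0 n1=1 u=1 q=1 z=0
t3.Δ0 p=0 clk=1 r=0 y=1 v=1 n0=0 x=0 n1=1 u=1 q=1 z=0
t3.Δ1 p=0 clk=0 r=0 y=1 v=1 n0=0 x=1 n1=1 u=1 q=1 z=0
t3.Δ2 p=0 clk=0 r=1 y=1 v=1 n0=0 x=1 n1=1 u=1 q=1 z=1
t3.Δ3 p=1 clk=0 r=1 y=1 v=1 n0=0 x=1 n1=0 u=0 q=1 z=1
t3.Δ4 p=1 clk=0 r=1 y=1 v=1 n0=1 x=1 n1=1 u=0 q=1 z=1
t3.Δ5 p=1 clk=0 r=0 y=1 v=1 n0=0 x=1 n1=1 u=0 q=1 z=1
t3.Δ6 p=1 clk=0 r=1 y=1 v=1 n0=0 x=1 n1=1 u=0 q=1 z=1
t4.Δ0 p=1 clk=0 r=1 y=1 v=1 n0=0 x=1 n1=1 u=0 q=1 z=1
t4.Δ1 p=1 clk=1 r=1 y=1 v=1 n0=0 x=1 n1=1 u=0 q=1 z=1
t4.Δ2 p=1 clk=1 r=1 y=0 v=1 n0=0 x=1 n1=1 u=0 q=1 z=1
t4.Δ3 p=0 clk=1 r=1 y=0 v=1 n0=1 x=1 n1=1 u=0 q=1 z=0
t4.Δ4 p=0 clk=1 r=0 y=0 v=1 n0=1 x=1 n1=1 u=1 q=1 z=0

6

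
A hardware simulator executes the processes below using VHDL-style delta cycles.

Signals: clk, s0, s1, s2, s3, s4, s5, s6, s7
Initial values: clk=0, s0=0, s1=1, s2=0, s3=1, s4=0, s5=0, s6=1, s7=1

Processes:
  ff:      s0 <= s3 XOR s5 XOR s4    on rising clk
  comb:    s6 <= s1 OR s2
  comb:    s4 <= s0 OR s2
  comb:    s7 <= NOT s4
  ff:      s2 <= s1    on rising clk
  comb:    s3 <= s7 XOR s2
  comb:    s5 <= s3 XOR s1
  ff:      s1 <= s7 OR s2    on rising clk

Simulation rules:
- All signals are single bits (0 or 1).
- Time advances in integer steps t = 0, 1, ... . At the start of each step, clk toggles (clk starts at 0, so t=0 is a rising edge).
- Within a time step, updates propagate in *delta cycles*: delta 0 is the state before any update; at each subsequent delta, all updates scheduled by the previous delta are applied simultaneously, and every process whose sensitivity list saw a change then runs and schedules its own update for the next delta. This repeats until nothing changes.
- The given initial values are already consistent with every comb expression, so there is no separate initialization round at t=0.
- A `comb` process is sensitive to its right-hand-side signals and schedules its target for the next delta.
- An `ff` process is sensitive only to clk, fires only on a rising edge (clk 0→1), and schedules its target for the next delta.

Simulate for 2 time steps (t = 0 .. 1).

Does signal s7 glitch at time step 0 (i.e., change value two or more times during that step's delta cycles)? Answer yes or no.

[bits: s1,s4,s6,s0,s3,s5,s2,clk,s7]
t=0: Δ0=101010001 Δ1=101010011 Δ2=101110111 Δ3=111100111 Δ4=111101110 Δ5=111111110 Δ6=111110110 | 6Δ
t=1: Δ0=111110110 Δ1=111110100 | 1Δ

no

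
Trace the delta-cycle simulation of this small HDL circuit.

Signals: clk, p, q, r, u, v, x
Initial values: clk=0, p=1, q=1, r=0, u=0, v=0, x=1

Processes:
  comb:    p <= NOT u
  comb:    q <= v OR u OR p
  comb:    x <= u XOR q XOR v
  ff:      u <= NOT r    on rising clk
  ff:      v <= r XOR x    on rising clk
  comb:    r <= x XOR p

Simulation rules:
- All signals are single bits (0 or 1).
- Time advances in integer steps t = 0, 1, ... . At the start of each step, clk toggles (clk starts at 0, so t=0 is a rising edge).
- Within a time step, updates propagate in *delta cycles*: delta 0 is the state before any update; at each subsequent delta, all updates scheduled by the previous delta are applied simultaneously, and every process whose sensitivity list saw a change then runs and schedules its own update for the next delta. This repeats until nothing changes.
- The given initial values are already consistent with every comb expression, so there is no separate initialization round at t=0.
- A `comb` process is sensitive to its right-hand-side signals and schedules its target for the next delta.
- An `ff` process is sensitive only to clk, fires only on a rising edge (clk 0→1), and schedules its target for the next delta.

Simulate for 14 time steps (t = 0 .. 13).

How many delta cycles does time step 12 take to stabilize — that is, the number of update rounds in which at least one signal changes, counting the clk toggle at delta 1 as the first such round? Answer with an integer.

4

[bits: p,r,q,u,clk,v,x]
t=0: Δ0=1010001 Δ1=1010101 Δ2=1011111 Δ3=0011111 Δ4=0111111 | 4Δ
t=1: Δ0=0111111 Δ1=0111011 | 1Δ
t=2: Δ0=0111011 Δ1=0111111 Δ2=0110101 Δ3=1100101 Δ4=1010100 Δ5=1110101 Δ6=1010101 | 6Δ
t=3: Δ0=1010101 Δ1=1010001 | 1Δ
t=4: Δ0=1010001 Δ1=1010101 Δ2=1011111 Δ3=0011111 Δ4=0111111 | 4Δ
t=5: Δ0=0111111 Δ1=0111011 | 1Δ
t=6: Δ0=0111011 Δ1=0111111 Δ2=0110101 Δ3=1100101 Δ4=1010100 Δ5=1110101 Δ6=1010101 | 6Δ
t=7: Δ0=1010101 Δ1=1010001 | 1Δ
t=8: Δ0=1010001 Δ1=1010101 Δ2=1011111 Δ3=0011111 Δ4=0111111 | 4Δ
t=9: Δ0=0111111 Δ1=0111011 | 1Δ
t=10: Δ0=0111011 Δ1=0111111 Δ2=0110101 Δ3=1100101 Δ4=1010100 Δ5=1110101 Δ6=1010101 | 6Δ
t=11: Δ0=1010101 Δ1=1010001 | 1Δ
t=12: Δ0=1010001 Δ1=1010101 Δ2=1011111 Δ3=0011111 Δ4=0111111 | 4Δ
t=13: Δ0=0111111 Δ1=0111011 | 1Δ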